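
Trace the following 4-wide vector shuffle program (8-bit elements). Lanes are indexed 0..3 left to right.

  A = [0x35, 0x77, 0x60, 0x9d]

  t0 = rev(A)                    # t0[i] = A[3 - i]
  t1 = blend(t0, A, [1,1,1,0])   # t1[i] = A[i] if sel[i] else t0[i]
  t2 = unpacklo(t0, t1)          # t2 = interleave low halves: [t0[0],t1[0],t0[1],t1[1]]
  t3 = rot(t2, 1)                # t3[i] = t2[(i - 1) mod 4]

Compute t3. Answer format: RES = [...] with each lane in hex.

RES = [0x77, 0x9d, 0x35, 0x60]

→ t0 |9d|60|77|35|
→ t1 |35|77|60|35|
→ t2 |9d|35|60|77|
→ t3 |77|9d|35|60|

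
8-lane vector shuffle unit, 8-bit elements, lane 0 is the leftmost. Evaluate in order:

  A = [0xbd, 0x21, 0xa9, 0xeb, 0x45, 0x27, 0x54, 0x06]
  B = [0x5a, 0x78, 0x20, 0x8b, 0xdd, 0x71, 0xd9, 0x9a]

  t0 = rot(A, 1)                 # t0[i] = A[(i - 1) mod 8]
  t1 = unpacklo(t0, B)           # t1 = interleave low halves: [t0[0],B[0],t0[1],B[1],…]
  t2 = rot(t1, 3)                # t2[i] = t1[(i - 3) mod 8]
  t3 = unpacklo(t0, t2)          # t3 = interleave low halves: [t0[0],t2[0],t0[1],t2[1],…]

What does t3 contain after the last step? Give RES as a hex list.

RES = [ 0x06  0x20  0xbd  0xa9  0x21  0x8b  0xa9  0x06 ]

t0 = [0x06, 0xbd, 0x21, 0xa9, 0xeb, 0x45, 0x27, 0x54]
t1 = [0x06, 0x5a, 0xbd, 0x78, 0x21, 0x20, 0xa9, 0x8b]
t2 = [0x20, 0xa9, 0x8b, 0x06, 0x5a, 0xbd, 0x78, 0x21]
t3 = [0x06, 0x20, 0xbd, 0xa9, 0x21, 0x8b, 0xa9, 0x06]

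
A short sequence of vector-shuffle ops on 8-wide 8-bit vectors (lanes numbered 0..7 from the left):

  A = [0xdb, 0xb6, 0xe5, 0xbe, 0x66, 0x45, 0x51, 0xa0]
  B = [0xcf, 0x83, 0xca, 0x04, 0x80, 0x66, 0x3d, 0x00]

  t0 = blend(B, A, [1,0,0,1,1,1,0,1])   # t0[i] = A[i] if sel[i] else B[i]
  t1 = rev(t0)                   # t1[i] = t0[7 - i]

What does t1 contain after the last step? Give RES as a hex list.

t0 = [0xdb, 0x83, 0xca, 0xbe, 0x66, 0x45, 0x3d, 0xa0]
t1 = [0xa0, 0x3d, 0x45, 0x66, 0xbe, 0xca, 0x83, 0xdb]

RES = [ 0xa0  0x3d  0x45  0x66  0xbe  0xca  0x83  0xdb ]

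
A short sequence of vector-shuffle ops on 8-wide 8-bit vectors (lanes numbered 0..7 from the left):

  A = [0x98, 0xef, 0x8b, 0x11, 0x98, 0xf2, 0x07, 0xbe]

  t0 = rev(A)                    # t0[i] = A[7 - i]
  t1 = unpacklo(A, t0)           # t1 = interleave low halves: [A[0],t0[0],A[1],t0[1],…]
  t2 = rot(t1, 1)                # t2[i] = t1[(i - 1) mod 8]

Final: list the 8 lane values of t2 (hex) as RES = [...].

RES = [0x98, 0x98, 0xbe, 0xef, 0x07, 0x8b, 0xf2, 0x11]

→ t0 |be|07|f2|98|11|8b|ef|98|
→ t1 |98|be|ef|07|8b|f2|11|98|
→ t2 |98|98|be|ef|07|8b|f2|11|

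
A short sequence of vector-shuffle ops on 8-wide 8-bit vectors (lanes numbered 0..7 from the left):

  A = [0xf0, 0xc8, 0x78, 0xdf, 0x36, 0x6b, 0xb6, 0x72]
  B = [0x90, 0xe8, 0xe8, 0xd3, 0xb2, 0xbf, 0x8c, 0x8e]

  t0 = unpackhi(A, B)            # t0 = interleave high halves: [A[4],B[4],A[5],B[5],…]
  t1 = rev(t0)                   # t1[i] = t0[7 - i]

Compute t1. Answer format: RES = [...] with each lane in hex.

RES = [0x8e, 0x72, 0x8c, 0xb6, 0xbf, 0x6b, 0xb2, 0x36]

t0 = [0x36, 0xb2, 0x6b, 0xbf, 0xb6, 0x8c, 0x72, 0x8e]
t1 = [0x8e, 0x72, 0x8c, 0xb6, 0xbf, 0x6b, 0xb2, 0x36]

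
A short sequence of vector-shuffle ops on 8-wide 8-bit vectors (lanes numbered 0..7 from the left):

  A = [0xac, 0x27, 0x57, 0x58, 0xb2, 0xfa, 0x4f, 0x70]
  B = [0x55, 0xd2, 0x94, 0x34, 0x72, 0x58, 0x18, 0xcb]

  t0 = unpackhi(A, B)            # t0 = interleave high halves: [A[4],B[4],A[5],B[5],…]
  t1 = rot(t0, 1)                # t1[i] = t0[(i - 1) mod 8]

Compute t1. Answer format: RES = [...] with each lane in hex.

  t0: b2 72 fa 58 4f 18 70 cb
  t1: cb b2 72 fa 58 4f 18 70

RES = [ 0xcb  0xb2  0x72  0xfa  0x58  0x4f  0x18  0x70 ]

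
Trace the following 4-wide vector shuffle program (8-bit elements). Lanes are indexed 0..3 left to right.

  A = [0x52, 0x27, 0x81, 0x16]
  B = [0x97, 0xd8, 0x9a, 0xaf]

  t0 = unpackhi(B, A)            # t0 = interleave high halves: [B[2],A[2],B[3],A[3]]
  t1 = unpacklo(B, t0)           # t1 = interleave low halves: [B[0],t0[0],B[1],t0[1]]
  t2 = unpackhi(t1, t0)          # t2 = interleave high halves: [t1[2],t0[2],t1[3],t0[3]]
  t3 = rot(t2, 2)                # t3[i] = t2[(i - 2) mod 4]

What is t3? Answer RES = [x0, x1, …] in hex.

t0 = [0x9a, 0x81, 0xaf, 0x16]
t1 = [0x97, 0x9a, 0xd8, 0x81]
t2 = [0xd8, 0xaf, 0x81, 0x16]
t3 = [0x81, 0x16, 0xd8, 0xaf]

RES = [ 0x81  0x16  0xd8  0xaf ]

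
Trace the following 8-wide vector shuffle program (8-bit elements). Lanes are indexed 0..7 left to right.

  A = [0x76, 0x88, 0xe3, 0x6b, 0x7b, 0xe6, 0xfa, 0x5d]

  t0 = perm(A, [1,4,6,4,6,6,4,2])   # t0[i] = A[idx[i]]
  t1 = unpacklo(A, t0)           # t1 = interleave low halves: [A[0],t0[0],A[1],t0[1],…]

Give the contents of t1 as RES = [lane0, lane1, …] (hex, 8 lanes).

t0 = [0x88, 0x7b, 0xfa, 0x7b, 0xfa, 0xfa, 0x7b, 0xe3]
t1 = [0x76, 0x88, 0x88, 0x7b, 0xe3, 0xfa, 0x6b, 0x7b]

RES = [0x76, 0x88, 0x88, 0x7b, 0xe3, 0xfa, 0x6b, 0x7b]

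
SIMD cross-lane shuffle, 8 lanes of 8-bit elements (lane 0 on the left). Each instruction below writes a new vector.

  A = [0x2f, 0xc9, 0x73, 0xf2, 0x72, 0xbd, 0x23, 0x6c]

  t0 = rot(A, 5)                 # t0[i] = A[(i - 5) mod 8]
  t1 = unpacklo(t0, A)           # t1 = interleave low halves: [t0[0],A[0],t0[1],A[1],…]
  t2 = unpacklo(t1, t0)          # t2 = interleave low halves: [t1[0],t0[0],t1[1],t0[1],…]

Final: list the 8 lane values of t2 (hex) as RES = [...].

→ t0 |f2|72|bd|23|6c|2f|c9|73|
→ t1 |f2|2f|72|c9|bd|73|23|f2|
→ t2 |f2|f2|2f|72|72|bd|c9|23|

RES = [ 0xf2  0xf2  0x2f  0x72  0x72  0xbd  0xc9  0x23 ]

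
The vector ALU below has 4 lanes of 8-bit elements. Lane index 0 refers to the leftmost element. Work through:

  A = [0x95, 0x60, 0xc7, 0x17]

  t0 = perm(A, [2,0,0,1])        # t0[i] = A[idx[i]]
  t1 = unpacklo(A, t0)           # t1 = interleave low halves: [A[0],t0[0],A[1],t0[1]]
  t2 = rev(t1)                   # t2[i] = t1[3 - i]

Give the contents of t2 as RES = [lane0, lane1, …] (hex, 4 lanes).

RES = [0x95, 0x60, 0xc7, 0x95]

  t0: c7 95 95 60
  t1: 95 c7 60 95
  t2: 95 60 c7 95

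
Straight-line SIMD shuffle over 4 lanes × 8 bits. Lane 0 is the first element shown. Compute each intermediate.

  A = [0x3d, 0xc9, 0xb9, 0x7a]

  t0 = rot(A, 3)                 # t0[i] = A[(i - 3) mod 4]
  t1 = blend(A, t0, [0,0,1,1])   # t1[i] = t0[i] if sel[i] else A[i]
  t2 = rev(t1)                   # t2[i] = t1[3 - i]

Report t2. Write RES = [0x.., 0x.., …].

→ t0 |c9|b9|7a|3d|
→ t1 |3d|c9|7a|3d|
→ t2 |3d|7a|c9|3d|

RES = [0x3d, 0x7a, 0xc9, 0x3d]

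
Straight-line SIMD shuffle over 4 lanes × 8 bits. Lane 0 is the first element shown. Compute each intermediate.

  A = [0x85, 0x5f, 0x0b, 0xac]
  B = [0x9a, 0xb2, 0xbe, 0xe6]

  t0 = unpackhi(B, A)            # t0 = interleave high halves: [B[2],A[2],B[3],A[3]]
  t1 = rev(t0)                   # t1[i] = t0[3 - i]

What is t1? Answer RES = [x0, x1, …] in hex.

t0 = [0xbe, 0x0b, 0xe6, 0xac]
t1 = [0xac, 0xe6, 0x0b, 0xbe]

RES = [ 0xac  0xe6  0x0b  0xbe ]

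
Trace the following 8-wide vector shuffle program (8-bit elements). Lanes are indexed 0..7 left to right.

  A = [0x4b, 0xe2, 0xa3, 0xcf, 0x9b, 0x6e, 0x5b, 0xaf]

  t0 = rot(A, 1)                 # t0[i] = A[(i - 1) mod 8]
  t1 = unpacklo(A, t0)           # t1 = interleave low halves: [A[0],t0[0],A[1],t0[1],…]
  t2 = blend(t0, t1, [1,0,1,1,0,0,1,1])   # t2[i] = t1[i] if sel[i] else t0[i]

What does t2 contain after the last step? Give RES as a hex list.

RES = [0x4b, 0x4b, 0xe2, 0x4b, 0xcf, 0x9b, 0xcf, 0xa3]

t0 = [0xaf, 0x4b, 0xe2, 0xa3, 0xcf, 0x9b, 0x6e, 0x5b]
t1 = [0x4b, 0xaf, 0xe2, 0x4b, 0xa3, 0xe2, 0xcf, 0xa3]
t2 = [0x4b, 0x4b, 0xe2, 0x4b, 0xcf, 0x9b, 0xcf, 0xa3]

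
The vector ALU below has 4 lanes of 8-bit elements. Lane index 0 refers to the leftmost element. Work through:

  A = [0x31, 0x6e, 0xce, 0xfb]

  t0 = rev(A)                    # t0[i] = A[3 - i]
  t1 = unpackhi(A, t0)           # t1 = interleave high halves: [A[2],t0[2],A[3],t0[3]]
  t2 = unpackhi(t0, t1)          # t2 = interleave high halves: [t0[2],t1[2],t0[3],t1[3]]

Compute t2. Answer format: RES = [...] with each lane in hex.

  t0: fb ce 6e 31
  t1: ce 6e fb 31
  t2: 6e fb 31 31

RES = [ 0x6e  0xfb  0x31  0x31 ]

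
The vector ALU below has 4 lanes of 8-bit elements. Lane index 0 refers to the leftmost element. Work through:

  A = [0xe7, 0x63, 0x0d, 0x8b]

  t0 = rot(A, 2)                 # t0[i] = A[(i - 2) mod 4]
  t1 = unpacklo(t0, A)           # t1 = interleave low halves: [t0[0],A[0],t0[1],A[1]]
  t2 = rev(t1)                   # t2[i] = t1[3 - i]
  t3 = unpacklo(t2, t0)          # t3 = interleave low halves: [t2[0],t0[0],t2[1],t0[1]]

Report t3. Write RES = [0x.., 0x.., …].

RES = [ 0x63  0x0d  0x8b  0x8b ]

t0 = [0x0d, 0x8b, 0xe7, 0x63]
t1 = [0x0d, 0xe7, 0x8b, 0x63]
t2 = [0x63, 0x8b, 0xe7, 0x0d]
t3 = [0x63, 0x0d, 0x8b, 0x8b]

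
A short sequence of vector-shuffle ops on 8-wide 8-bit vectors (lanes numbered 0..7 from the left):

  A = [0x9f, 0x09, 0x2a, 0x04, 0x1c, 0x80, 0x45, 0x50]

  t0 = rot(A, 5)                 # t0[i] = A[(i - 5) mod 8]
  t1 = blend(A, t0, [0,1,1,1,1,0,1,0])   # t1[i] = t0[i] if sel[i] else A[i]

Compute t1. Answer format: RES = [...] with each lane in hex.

  t0: 04 1c 80 45 50 9f 09 2a
  t1: 9f 1c 80 45 50 80 09 50

RES = [ 0x9f  0x1c  0x80  0x45  0x50  0x80  0x09  0x50 ]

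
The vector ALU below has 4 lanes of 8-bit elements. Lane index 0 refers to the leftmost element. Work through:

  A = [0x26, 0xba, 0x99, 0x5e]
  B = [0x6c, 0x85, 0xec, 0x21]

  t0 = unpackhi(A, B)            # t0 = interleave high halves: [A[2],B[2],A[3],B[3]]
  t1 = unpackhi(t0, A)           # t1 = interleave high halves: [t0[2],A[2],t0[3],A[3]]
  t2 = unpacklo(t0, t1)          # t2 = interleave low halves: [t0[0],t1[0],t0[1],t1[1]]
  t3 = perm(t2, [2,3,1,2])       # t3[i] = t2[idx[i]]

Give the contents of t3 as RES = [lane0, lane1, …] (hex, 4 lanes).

RES = [0xec, 0x99, 0x5e, 0xec]

→ t0 |99|ec|5e|21|
→ t1 |5e|99|21|5e|
→ t2 |99|5e|ec|99|
→ t3 |ec|99|5e|ec|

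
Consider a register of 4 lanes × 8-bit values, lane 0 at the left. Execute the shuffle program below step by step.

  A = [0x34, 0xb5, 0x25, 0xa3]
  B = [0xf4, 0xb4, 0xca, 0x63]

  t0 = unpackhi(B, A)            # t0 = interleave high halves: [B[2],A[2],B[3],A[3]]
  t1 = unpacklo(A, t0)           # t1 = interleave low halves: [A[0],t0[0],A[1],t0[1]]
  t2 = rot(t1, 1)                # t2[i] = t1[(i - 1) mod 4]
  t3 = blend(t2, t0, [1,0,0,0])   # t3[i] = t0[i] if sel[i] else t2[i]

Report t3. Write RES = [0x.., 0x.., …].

RES = [ 0xca  0x34  0xca  0xb5 ]

  t0: ca 25 63 a3
  t1: 34 ca b5 25
  t2: 25 34 ca b5
  t3: ca 34 ca b5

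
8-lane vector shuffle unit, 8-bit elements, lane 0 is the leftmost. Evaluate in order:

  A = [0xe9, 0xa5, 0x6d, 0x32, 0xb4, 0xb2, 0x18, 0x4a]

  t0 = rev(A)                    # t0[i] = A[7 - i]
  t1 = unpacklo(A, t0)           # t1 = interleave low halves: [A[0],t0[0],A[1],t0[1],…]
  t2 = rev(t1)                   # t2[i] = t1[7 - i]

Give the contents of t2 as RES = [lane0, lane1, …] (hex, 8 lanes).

RES = [0xb4, 0x32, 0xb2, 0x6d, 0x18, 0xa5, 0x4a, 0xe9]

t0 = [0x4a, 0x18, 0xb2, 0xb4, 0x32, 0x6d, 0xa5, 0xe9]
t1 = [0xe9, 0x4a, 0xa5, 0x18, 0x6d, 0xb2, 0x32, 0xb4]
t2 = [0xb4, 0x32, 0xb2, 0x6d, 0x18, 0xa5, 0x4a, 0xe9]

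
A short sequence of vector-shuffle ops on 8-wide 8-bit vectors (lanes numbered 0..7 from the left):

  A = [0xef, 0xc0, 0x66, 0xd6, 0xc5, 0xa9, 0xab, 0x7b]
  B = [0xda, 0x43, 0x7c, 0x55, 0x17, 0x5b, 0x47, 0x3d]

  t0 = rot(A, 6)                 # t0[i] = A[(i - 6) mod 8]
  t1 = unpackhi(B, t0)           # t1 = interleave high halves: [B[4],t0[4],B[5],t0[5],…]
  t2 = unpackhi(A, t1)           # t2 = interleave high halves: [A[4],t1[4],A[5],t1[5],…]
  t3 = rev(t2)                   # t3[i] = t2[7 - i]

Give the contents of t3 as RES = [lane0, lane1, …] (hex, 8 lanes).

t0 = [0x66, 0xd6, 0xc5, 0xa9, 0xab, 0x7b, 0xef, 0xc0]
t1 = [0x17, 0xab, 0x5b, 0x7b, 0x47, 0xef, 0x3d, 0xc0]
t2 = [0xc5, 0x47, 0xa9, 0xef, 0xab, 0x3d, 0x7b, 0xc0]
t3 = [0xc0, 0x7b, 0x3d, 0xab, 0xef, 0xa9, 0x47, 0xc5]

RES = [ 0xc0  0x7b  0x3d  0xab  0xef  0xa9  0x47  0xc5 ]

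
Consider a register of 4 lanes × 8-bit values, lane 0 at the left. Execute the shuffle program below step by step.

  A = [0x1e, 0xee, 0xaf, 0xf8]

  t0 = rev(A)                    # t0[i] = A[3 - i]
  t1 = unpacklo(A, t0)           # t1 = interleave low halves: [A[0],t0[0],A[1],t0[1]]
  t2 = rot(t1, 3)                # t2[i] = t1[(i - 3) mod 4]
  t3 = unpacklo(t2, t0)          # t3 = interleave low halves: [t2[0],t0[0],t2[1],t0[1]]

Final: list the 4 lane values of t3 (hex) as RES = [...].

RES = [0xf8, 0xf8, 0xee, 0xaf]

→ t0 |f8|af|ee|1e|
→ t1 |1e|f8|ee|af|
→ t2 |f8|ee|af|1e|
→ t3 |f8|f8|ee|af|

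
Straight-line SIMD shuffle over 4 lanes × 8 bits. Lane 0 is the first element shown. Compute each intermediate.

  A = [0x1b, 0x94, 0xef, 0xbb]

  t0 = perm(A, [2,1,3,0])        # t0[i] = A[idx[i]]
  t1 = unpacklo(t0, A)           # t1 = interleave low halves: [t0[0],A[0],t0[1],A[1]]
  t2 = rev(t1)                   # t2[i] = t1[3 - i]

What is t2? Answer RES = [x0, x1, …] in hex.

RES = [0x94, 0x94, 0x1b, 0xef]

t0 = [0xef, 0x94, 0xbb, 0x1b]
t1 = [0xef, 0x1b, 0x94, 0x94]
t2 = [0x94, 0x94, 0x1b, 0xef]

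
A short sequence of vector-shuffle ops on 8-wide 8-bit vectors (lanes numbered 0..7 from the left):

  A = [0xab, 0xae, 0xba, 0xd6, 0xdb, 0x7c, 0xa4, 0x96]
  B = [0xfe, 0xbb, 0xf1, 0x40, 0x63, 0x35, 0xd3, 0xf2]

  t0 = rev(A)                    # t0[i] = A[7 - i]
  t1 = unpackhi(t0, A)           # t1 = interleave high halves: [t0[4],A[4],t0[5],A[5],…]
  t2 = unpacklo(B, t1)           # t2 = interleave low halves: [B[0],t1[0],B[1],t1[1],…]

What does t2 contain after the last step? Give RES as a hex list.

t0 = [0x96, 0xa4, 0x7c, 0xdb, 0xd6, 0xba, 0xae, 0xab]
t1 = [0xd6, 0xdb, 0xba, 0x7c, 0xae, 0xa4, 0xab, 0x96]
t2 = [0xfe, 0xd6, 0xbb, 0xdb, 0xf1, 0xba, 0x40, 0x7c]

RES = [ 0xfe  0xd6  0xbb  0xdb  0xf1  0xba  0x40  0x7c ]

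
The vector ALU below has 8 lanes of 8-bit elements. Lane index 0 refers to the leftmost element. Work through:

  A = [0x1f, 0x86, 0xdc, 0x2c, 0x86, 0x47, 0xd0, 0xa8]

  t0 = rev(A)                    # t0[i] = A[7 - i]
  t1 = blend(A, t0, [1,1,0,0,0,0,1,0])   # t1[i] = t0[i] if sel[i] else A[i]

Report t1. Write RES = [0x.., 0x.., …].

RES = [ 0xa8  0xd0  0xdc  0x2c  0x86  0x47  0x86  0xa8 ]

  t0: a8 d0 47 86 2c dc 86 1f
  t1: a8 d0 dc 2c 86 47 86 a8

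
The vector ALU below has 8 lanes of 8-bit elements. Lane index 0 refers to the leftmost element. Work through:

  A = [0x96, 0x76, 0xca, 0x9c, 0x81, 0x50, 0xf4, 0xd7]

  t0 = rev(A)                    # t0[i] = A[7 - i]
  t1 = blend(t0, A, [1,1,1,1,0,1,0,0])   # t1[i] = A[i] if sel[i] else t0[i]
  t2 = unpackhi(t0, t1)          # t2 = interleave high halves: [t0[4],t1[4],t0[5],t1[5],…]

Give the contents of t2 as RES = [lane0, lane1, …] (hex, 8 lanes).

RES = [0x9c, 0x9c, 0xca, 0x50, 0x76, 0x76, 0x96, 0x96]

→ t0 |d7|f4|50|81|9c|ca|76|96|
→ t1 |96|76|ca|9c|9c|50|76|96|
→ t2 |9c|9c|ca|50|76|76|96|96|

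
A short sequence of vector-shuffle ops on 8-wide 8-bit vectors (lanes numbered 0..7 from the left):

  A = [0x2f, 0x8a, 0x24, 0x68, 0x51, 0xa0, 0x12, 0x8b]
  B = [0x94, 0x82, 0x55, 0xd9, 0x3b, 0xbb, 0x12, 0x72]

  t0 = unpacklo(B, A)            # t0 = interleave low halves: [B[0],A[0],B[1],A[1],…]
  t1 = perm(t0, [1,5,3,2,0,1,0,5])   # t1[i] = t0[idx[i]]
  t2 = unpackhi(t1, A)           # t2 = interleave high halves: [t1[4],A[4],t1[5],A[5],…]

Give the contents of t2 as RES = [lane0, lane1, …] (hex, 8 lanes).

RES = [0x94, 0x51, 0x2f, 0xa0, 0x94, 0x12, 0x24, 0x8b]

→ t0 |94|2f|82|8a|55|24|d9|68|
→ t1 |2f|24|8a|82|94|2f|94|24|
→ t2 |94|51|2f|a0|94|12|24|8b|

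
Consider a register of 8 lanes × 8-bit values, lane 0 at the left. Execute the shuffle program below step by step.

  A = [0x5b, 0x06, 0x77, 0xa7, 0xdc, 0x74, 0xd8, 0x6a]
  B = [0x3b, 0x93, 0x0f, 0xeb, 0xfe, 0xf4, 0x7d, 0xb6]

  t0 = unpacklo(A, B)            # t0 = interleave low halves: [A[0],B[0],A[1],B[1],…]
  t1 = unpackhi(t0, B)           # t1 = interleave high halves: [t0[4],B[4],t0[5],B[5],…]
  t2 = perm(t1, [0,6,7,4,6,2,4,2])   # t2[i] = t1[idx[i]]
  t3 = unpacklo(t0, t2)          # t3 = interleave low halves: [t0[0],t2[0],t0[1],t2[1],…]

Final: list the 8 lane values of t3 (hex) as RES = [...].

t0 = [0x5b, 0x3b, 0x06, 0x93, 0x77, 0x0f, 0xa7, 0xeb]
t1 = [0x77, 0xfe, 0x0f, 0xf4, 0xa7, 0x7d, 0xeb, 0xb6]
t2 = [0x77, 0xeb, 0xb6, 0xa7, 0xeb, 0x0f, 0xa7, 0x0f]
t3 = [0x5b, 0x77, 0x3b, 0xeb, 0x06, 0xb6, 0x93, 0xa7]

RES = [0x5b, 0x77, 0x3b, 0xeb, 0x06, 0xb6, 0x93, 0xa7]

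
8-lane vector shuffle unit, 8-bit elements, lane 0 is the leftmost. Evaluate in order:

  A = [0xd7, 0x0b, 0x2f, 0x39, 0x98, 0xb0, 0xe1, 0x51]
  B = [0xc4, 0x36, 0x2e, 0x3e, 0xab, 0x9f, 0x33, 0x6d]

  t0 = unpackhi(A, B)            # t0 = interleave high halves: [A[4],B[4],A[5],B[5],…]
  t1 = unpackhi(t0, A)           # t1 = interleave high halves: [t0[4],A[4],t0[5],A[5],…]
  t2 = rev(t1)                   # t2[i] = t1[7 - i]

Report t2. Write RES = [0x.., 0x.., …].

t0 = [0x98, 0xab, 0xb0, 0x9f, 0xe1, 0x33, 0x51, 0x6d]
t1 = [0xe1, 0x98, 0x33, 0xb0, 0x51, 0xe1, 0x6d, 0x51]
t2 = [0x51, 0x6d, 0xe1, 0x51, 0xb0, 0x33, 0x98, 0xe1]

RES = [ 0x51  0x6d  0xe1  0x51  0xb0  0x33  0x98  0xe1 ]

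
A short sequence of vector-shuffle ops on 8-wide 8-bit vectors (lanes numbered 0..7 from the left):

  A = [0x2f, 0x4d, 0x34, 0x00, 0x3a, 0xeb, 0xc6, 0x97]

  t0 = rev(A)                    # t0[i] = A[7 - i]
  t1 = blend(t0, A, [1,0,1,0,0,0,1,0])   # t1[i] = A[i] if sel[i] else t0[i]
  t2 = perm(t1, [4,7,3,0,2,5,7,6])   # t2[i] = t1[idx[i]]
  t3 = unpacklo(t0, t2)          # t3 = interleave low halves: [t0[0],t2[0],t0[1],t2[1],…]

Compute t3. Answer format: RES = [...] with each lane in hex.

RES = [ 0x97  0x00  0xc6  0x2f  0xeb  0x3a  0x3a  0x2f ]

  t0: 97 c6 eb 3a 00 34 4d 2f
  t1: 2f c6 34 3a 00 34 c6 2f
  t2: 00 2f 3a 2f 34 34 2f c6
  t3: 97 00 c6 2f eb 3a 3a 2f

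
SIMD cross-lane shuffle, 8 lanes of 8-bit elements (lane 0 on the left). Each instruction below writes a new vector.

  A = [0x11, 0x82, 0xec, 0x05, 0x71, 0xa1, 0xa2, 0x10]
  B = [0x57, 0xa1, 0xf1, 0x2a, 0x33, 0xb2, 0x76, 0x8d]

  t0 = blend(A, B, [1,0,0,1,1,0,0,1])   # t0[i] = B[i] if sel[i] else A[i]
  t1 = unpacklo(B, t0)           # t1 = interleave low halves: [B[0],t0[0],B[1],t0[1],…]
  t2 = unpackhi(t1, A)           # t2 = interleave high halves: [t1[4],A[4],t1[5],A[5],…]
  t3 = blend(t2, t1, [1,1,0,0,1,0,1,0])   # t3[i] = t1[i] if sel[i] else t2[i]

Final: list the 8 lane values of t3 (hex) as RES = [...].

RES = [0x57, 0x57, 0xec, 0xa1, 0xf1, 0xa2, 0x2a, 0x10]

  t0: 57 82 ec 2a 33 a1 a2 8d
  t1: 57 57 a1 82 f1 ec 2a 2a
  t2: f1 71 ec a1 2a a2 2a 10
  t3: 57 57 ec a1 f1 a2 2a 10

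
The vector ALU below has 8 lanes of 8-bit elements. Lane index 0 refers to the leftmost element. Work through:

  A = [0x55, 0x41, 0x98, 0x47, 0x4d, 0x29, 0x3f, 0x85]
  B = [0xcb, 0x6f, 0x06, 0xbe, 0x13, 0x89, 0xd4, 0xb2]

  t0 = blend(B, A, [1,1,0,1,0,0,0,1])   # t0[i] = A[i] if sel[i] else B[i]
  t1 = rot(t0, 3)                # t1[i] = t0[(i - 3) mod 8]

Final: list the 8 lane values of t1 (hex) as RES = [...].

RES = [0x89, 0xd4, 0x85, 0x55, 0x41, 0x06, 0x47, 0x13]

t0 = [0x55, 0x41, 0x06, 0x47, 0x13, 0x89, 0xd4, 0x85]
t1 = [0x89, 0xd4, 0x85, 0x55, 0x41, 0x06, 0x47, 0x13]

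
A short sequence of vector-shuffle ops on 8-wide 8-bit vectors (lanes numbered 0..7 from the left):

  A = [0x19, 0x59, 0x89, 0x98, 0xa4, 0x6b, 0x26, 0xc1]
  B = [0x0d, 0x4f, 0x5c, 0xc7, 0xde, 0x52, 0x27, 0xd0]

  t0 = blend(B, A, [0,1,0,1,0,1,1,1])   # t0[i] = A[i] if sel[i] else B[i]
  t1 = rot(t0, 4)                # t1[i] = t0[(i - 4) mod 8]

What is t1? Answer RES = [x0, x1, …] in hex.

→ t0 |0d|59|5c|98|de|6b|26|c1|
→ t1 |de|6b|26|c1|0d|59|5c|98|

RES = [0xde, 0x6b, 0x26, 0xc1, 0x0d, 0x59, 0x5c, 0x98]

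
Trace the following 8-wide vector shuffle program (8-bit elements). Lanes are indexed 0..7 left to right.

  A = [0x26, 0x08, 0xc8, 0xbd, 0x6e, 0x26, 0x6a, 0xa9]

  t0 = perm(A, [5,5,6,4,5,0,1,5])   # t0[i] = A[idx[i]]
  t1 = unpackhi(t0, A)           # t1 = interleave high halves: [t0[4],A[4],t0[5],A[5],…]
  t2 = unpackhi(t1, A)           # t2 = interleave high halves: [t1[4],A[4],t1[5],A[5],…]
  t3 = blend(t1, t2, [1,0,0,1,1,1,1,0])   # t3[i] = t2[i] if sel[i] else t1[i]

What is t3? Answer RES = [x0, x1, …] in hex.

→ t0 |26|26|6a|6e|26|26|08|26|
→ t1 |26|6e|26|26|08|6a|26|a9|
→ t2 |08|6e|6a|26|26|6a|a9|a9|
→ t3 |08|6e|26|26|26|6a|a9|a9|

RES = [0x08, 0x6e, 0x26, 0x26, 0x26, 0x6a, 0xa9, 0xa9]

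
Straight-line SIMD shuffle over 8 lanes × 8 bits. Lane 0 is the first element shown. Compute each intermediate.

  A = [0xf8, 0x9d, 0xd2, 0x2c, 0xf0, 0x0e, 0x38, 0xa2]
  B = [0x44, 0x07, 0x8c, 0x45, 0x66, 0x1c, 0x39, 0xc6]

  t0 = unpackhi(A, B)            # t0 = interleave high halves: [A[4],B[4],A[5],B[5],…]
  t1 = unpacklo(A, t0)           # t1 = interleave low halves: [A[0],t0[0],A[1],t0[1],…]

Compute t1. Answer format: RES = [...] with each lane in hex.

  t0: f0 66 0e 1c 38 39 a2 c6
  t1: f8 f0 9d 66 d2 0e 2c 1c

RES = [ 0xf8  0xf0  0x9d  0x66  0xd2  0x0e  0x2c  0x1c ]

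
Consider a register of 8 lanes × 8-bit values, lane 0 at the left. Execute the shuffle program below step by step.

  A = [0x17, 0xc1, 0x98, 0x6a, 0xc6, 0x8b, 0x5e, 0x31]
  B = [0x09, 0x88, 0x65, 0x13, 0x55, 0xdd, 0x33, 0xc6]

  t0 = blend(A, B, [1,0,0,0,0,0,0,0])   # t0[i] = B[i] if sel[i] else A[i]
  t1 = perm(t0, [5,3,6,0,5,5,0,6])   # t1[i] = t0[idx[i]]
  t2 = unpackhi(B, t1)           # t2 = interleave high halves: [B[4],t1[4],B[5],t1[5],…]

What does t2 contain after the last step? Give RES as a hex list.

RES = [ 0x55  0x8b  0xdd  0x8b  0x33  0x09  0xc6  0x5e ]

t0 = [0x09, 0xc1, 0x98, 0x6a, 0xc6, 0x8b, 0x5e, 0x31]
t1 = [0x8b, 0x6a, 0x5e, 0x09, 0x8b, 0x8b, 0x09, 0x5e]
t2 = [0x55, 0x8b, 0xdd, 0x8b, 0x33, 0x09, 0xc6, 0x5e]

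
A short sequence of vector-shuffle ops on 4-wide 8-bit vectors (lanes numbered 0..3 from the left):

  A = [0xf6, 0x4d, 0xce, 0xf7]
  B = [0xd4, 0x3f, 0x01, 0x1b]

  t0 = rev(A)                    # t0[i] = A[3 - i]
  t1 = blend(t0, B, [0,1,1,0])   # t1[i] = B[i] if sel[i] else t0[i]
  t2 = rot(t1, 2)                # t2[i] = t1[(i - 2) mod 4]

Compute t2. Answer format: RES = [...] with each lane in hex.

RES = [0x01, 0xf6, 0xf7, 0x3f]

→ t0 |f7|ce|4d|f6|
→ t1 |f7|3f|01|f6|
→ t2 |01|f6|f7|3f|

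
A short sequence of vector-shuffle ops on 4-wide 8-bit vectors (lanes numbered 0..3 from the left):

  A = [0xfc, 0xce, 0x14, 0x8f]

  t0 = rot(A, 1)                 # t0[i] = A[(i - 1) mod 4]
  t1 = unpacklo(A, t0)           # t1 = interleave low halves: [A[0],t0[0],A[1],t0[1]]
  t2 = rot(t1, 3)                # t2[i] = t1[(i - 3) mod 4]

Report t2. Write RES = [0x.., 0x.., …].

  t0: 8f fc ce 14
  t1: fc 8f ce fc
  t2: 8f ce fc fc

RES = [ 0x8f  0xce  0xfc  0xfc ]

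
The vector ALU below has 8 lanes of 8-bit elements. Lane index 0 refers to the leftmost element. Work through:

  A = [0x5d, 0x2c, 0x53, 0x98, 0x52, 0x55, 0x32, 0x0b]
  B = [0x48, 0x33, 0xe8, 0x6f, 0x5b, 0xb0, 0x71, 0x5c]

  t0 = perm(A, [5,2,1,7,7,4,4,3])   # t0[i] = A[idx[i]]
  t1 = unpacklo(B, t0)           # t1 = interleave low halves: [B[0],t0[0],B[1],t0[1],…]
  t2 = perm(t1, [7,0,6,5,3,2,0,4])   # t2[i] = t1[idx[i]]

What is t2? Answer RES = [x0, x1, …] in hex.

RES = [ 0x0b  0x48  0x6f  0x2c  0x53  0x33  0x48  0xe8 ]

→ t0 |55|53|2c|0b|0b|52|52|98|
→ t1 |48|55|33|53|e8|2c|6f|0b|
→ t2 |0b|48|6f|2c|53|33|48|e8|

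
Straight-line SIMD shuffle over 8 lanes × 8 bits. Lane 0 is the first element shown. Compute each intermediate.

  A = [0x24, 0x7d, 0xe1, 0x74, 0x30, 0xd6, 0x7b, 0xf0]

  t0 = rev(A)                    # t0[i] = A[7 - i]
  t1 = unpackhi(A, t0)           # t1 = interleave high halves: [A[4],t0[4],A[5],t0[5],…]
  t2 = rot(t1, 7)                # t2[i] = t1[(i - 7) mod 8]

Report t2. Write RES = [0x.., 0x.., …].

  t0: f0 7b d6 30 74 e1 7d 24
  t1: 30 74 d6 e1 7b 7d f0 24
  t2: 74 d6 e1 7b 7d f0 24 30

RES = [0x74, 0xd6, 0xe1, 0x7b, 0x7d, 0xf0, 0x24, 0x30]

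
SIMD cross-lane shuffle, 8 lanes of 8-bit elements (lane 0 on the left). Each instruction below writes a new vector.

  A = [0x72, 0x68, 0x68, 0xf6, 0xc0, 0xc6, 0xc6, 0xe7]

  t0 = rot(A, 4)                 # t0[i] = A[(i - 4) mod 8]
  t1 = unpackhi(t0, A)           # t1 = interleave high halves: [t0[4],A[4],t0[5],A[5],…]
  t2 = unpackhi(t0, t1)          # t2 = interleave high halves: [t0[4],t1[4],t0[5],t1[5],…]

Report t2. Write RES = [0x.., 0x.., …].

RES = [ 0x72  0x68  0x68  0xc6  0x68  0xf6  0xf6  0xe7 ]

→ t0 |c0|c6|c6|e7|72|68|68|f6|
→ t1 |72|c0|68|c6|68|c6|f6|e7|
→ t2 |72|68|68|c6|68|f6|f6|e7|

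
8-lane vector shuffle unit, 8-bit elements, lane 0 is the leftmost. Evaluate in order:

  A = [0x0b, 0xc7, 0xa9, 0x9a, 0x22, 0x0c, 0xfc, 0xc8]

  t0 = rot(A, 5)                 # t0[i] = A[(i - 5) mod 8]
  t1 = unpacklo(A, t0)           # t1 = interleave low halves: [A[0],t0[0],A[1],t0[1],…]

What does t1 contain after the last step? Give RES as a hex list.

→ t0 |9a|22|0c|fc|c8|0b|c7|a9|
→ t1 |0b|9a|c7|22|a9|0c|9a|fc|

RES = [0x0b, 0x9a, 0xc7, 0x22, 0xa9, 0x0c, 0x9a, 0xfc]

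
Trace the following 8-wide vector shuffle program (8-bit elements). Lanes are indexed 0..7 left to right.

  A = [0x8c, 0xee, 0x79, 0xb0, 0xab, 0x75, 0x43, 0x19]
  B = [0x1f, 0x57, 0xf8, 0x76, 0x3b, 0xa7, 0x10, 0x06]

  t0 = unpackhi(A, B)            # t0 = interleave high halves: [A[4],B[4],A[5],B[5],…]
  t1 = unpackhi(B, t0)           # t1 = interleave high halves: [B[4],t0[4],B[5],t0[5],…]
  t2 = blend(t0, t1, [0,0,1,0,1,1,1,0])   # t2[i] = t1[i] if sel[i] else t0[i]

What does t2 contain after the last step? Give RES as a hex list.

RES = [ 0xab  0x3b  0xa7  0xa7  0x10  0x19  0x06  0x06 ]

→ t0 |ab|3b|75|a7|43|10|19|06|
→ t1 |3b|43|a7|10|10|19|06|06|
→ t2 |ab|3b|a7|a7|10|19|06|06|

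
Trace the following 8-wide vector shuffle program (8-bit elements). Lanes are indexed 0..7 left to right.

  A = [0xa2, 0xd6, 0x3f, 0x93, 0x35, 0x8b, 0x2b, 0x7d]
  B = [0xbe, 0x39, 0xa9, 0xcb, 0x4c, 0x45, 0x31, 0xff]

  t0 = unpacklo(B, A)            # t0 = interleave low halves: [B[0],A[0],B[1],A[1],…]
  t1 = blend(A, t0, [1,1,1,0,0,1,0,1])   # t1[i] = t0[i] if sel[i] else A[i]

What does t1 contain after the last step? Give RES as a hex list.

  t0: be a2 39 d6 a9 3f cb 93
  t1: be a2 39 93 35 3f 2b 93

RES = [0xbe, 0xa2, 0x39, 0x93, 0x35, 0x3f, 0x2b, 0x93]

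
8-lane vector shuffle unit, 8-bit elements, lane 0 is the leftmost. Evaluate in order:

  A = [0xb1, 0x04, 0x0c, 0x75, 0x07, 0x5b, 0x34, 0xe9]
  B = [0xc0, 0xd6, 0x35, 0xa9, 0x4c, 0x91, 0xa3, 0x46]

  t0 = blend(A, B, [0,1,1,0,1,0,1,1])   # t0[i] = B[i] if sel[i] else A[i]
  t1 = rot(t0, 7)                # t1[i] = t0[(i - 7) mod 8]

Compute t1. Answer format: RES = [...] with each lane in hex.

t0 = [0xb1, 0xd6, 0x35, 0x75, 0x4c, 0x5b, 0xa3, 0x46]
t1 = [0xd6, 0x35, 0x75, 0x4c, 0x5b, 0xa3, 0x46, 0xb1]

RES = [ 0xd6  0x35  0x75  0x4c  0x5b  0xa3  0x46  0xb1 ]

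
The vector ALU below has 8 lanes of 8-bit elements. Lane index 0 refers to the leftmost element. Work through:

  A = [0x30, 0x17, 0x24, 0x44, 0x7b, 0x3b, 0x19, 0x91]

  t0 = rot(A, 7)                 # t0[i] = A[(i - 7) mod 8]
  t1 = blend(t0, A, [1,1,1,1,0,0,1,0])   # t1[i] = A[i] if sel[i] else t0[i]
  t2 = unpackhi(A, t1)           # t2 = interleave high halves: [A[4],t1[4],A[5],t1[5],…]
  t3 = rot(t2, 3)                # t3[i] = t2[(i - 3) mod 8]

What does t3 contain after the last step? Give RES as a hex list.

RES = [ 0x19  0x91  0x30  0x7b  0x3b  0x3b  0x19  0x19 ]

t0 = [0x17, 0x24, 0x44, 0x7b, 0x3b, 0x19, 0x91, 0x30]
t1 = [0x30, 0x17, 0x24, 0x44, 0x3b, 0x19, 0x19, 0x30]
t2 = [0x7b, 0x3b, 0x3b, 0x19, 0x19, 0x19, 0x91, 0x30]
t3 = [0x19, 0x91, 0x30, 0x7b, 0x3b, 0x3b, 0x19, 0x19]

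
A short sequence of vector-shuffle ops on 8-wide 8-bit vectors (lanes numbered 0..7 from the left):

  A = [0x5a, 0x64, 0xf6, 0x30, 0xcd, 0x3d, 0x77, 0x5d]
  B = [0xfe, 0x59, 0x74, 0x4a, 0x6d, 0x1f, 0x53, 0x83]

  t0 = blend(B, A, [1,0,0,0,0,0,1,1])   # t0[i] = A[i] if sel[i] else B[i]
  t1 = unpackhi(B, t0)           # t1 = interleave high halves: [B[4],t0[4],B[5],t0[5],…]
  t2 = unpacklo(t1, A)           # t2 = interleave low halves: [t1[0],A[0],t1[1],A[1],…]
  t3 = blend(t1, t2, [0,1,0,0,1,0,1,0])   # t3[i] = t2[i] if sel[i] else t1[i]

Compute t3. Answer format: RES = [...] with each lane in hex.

RES = [ 0x6d  0x5a  0x1f  0x1f  0x1f  0x77  0x1f  0x5d ]

t0 = [0x5a, 0x59, 0x74, 0x4a, 0x6d, 0x1f, 0x77, 0x5d]
t1 = [0x6d, 0x6d, 0x1f, 0x1f, 0x53, 0x77, 0x83, 0x5d]
t2 = [0x6d, 0x5a, 0x6d, 0x64, 0x1f, 0xf6, 0x1f, 0x30]
t3 = [0x6d, 0x5a, 0x1f, 0x1f, 0x1f, 0x77, 0x1f, 0x5d]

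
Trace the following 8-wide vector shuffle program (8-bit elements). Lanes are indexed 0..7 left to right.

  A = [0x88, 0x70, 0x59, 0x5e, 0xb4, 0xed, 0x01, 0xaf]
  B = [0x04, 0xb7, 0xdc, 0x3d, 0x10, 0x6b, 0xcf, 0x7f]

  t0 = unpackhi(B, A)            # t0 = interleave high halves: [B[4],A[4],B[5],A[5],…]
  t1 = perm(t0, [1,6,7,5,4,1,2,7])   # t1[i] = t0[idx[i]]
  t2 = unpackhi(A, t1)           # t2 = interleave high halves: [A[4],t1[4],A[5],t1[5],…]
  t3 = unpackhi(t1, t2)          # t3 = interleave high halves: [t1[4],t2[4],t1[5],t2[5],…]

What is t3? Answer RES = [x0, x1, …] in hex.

→ t0 |10|b4|6b|ed|cf|01|7f|af|
→ t1 |b4|7f|af|01|cf|b4|6b|af|
→ t2 |b4|cf|ed|b4|01|6b|af|af|
→ t3 |cf|01|b4|6b|6b|af|af|af|

RES = [ 0xcf  0x01  0xb4  0x6b  0x6b  0xaf  0xaf  0xaf ]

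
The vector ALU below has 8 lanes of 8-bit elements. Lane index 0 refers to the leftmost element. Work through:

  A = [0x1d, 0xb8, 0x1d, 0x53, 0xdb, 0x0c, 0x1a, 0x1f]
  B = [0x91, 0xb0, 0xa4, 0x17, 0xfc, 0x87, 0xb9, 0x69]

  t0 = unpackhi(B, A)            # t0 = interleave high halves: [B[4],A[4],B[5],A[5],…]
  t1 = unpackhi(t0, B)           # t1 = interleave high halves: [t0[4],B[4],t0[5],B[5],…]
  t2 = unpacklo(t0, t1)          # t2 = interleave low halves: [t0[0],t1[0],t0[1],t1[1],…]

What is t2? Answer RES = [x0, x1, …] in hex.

→ t0 |fc|db|87|0c|b9|1a|69|1f|
→ t1 |b9|fc|1a|87|69|b9|1f|69|
→ t2 |fc|b9|db|fc|87|1a|0c|87|

RES = [0xfc, 0xb9, 0xdb, 0xfc, 0x87, 0x1a, 0x0c, 0x87]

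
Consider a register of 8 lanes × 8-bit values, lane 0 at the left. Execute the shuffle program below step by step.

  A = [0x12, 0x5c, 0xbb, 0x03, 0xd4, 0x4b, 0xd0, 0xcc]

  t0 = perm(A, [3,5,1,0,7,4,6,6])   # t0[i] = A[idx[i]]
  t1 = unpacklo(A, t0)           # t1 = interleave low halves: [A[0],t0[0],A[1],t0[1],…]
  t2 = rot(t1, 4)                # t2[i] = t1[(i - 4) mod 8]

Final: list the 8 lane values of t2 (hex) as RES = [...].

RES = [0xbb, 0x5c, 0x03, 0x12, 0x12, 0x03, 0x5c, 0x4b]

→ t0 |03|4b|5c|12|cc|d4|d0|d0|
→ t1 |12|03|5c|4b|bb|5c|03|12|
→ t2 |bb|5c|03|12|12|03|5c|4b|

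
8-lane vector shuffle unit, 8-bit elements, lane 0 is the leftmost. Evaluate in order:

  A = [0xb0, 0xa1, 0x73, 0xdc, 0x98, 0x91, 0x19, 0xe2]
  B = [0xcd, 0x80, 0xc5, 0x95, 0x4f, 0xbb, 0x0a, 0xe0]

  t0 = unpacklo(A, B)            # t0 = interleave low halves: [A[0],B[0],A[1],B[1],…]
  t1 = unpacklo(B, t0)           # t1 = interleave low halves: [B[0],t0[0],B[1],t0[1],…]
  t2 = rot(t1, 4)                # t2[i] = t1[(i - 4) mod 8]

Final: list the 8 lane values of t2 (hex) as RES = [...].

RES = [0xc5, 0xa1, 0x95, 0x80, 0xcd, 0xb0, 0x80, 0xcd]

  t0: b0 cd a1 80 73 c5 dc 95
  t1: cd b0 80 cd c5 a1 95 80
  t2: c5 a1 95 80 cd b0 80 cd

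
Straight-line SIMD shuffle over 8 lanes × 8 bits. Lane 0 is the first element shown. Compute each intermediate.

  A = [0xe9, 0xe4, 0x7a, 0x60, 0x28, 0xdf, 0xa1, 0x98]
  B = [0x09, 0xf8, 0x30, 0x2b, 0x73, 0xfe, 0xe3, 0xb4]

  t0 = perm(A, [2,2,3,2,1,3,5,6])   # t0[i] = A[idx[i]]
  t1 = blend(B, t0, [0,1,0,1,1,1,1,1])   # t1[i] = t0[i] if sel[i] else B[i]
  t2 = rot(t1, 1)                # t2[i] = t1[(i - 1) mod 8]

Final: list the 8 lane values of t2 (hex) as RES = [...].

→ t0 |7a|7a|60|7a|e4|60|df|a1|
→ t1 |09|7a|30|7a|e4|60|df|a1|
→ t2 |a1|09|7a|30|7a|e4|60|df|

RES = [0xa1, 0x09, 0x7a, 0x30, 0x7a, 0xe4, 0x60, 0xdf]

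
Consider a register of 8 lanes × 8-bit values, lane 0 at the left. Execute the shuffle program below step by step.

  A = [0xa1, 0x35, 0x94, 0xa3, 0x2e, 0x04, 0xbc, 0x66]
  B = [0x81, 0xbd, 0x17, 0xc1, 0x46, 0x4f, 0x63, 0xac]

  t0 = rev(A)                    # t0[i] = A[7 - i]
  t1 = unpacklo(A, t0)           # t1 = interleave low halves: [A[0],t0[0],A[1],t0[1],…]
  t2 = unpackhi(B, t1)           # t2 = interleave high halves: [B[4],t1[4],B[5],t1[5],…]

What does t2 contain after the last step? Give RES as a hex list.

  t0: 66 bc 04 2e a3 94 35 a1
  t1: a1 66 35 bc 94 04 a3 2e
  t2: 46 94 4f 04 63 a3 ac 2e

RES = [ 0x46  0x94  0x4f  0x04  0x63  0xa3  0xac  0x2e ]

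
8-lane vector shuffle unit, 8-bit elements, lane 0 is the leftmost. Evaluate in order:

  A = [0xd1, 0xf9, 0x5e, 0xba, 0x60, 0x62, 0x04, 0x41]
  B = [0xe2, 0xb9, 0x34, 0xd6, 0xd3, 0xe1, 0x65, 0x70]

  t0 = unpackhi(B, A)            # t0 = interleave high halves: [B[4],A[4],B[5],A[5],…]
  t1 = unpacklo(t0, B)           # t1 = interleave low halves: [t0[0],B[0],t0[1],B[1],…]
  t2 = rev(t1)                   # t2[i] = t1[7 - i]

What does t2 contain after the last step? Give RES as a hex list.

  t0: d3 60 e1 62 65 04 70 41
  t1: d3 e2 60 b9 e1 34 62 d6
  t2: d6 62 34 e1 b9 60 e2 d3

RES = [0xd6, 0x62, 0x34, 0xe1, 0xb9, 0x60, 0xe2, 0xd3]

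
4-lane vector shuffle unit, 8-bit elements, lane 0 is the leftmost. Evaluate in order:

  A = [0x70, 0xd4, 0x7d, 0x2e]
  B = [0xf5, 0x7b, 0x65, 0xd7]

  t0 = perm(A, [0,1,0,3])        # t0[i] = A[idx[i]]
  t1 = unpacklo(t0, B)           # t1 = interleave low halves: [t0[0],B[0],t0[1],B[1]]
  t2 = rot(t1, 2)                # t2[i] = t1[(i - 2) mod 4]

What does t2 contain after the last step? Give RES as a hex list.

→ t0 |70|d4|70|2e|
→ t1 |70|f5|d4|7b|
→ t2 |d4|7b|70|f5|

RES = [0xd4, 0x7b, 0x70, 0xf5]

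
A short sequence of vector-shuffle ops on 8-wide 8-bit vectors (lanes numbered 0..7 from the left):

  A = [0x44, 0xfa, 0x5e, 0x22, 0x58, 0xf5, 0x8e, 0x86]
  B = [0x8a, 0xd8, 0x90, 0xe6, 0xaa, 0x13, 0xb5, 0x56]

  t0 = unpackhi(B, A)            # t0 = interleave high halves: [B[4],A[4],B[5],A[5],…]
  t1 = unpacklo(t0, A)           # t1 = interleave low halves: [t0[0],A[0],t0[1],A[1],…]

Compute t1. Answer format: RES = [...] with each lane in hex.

RES = [0xaa, 0x44, 0x58, 0xfa, 0x13, 0x5e, 0xf5, 0x22]

  t0: aa 58 13 f5 b5 8e 56 86
  t1: aa 44 58 fa 13 5e f5 22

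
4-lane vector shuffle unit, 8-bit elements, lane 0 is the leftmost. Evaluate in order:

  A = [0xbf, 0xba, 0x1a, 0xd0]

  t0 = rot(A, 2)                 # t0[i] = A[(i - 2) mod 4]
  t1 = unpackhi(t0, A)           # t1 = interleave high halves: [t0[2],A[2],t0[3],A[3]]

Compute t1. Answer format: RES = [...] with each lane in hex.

RES = [0xbf, 0x1a, 0xba, 0xd0]

→ t0 |1a|d0|bf|ba|
→ t1 |bf|1a|ba|d0|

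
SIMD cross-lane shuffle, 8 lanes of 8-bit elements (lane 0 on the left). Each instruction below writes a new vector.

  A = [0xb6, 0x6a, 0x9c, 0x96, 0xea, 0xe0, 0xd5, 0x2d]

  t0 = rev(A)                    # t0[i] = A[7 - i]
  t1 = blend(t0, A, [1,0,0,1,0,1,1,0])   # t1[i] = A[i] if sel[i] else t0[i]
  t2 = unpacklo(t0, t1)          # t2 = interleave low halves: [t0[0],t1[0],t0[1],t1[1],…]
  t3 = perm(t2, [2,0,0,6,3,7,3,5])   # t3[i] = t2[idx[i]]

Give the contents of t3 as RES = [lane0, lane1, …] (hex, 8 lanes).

RES = [ 0xd5  0x2d  0x2d  0xea  0xd5  0x96  0xd5  0xe0 ]

→ t0 |2d|d5|e0|ea|96|9c|6a|b6|
→ t1 |b6|d5|e0|96|96|e0|d5|b6|
→ t2 |2d|b6|d5|d5|e0|e0|ea|96|
→ t3 |d5|2d|2d|ea|d5|96|d5|e0|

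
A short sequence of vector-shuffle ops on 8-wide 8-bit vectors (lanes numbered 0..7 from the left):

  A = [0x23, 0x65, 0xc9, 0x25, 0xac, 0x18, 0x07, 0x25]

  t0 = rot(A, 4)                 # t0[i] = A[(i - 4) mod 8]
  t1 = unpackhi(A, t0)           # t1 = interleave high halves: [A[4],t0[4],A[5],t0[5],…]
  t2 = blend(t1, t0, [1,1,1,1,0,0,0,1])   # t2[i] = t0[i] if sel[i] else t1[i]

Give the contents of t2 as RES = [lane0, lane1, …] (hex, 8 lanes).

RES = [0xac, 0x18, 0x07, 0x25, 0x07, 0xc9, 0x25, 0x25]

t0 = [0xac, 0x18, 0x07, 0x25, 0x23, 0x65, 0xc9, 0x25]
t1 = [0xac, 0x23, 0x18, 0x65, 0x07, 0xc9, 0x25, 0x25]
t2 = [0xac, 0x18, 0x07, 0x25, 0x07, 0xc9, 0x25, 0x25]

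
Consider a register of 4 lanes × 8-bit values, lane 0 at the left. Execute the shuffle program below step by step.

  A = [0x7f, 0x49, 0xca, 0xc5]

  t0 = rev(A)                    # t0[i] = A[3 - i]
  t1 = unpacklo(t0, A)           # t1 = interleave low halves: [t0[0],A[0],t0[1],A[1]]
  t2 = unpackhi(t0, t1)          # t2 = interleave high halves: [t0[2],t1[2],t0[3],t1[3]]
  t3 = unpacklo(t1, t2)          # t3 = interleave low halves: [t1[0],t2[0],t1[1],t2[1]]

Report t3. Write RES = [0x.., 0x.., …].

→ t0 |c5|ca|49|7f|
→ t1 |c5|7f|ca|49|
→ t2 |49|ca|7f|49|
→ t3 |c5|49|7f|ca|

RES = [ 0xc5  0x49  0x7f  0xca ]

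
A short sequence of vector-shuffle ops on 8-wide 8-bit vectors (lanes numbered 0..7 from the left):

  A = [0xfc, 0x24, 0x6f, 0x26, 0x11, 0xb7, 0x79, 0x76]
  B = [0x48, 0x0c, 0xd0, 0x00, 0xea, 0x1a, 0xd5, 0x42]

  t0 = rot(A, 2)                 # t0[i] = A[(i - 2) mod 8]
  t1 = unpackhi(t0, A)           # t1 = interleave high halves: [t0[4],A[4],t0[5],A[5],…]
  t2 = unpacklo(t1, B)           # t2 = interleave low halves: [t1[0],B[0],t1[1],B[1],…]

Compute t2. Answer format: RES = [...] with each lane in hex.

RES = [ 0x6f  0x48  0x11  0x0c  0x26  0xd0  0xb7  0x00 ]

→ t0 |79|76|fc|24|6f|26|11|b7|
→ t1 |6f|11|26|b7|11|79|b7|76|
→ t2 |6f|48|11|0c|26|d0|b7|00|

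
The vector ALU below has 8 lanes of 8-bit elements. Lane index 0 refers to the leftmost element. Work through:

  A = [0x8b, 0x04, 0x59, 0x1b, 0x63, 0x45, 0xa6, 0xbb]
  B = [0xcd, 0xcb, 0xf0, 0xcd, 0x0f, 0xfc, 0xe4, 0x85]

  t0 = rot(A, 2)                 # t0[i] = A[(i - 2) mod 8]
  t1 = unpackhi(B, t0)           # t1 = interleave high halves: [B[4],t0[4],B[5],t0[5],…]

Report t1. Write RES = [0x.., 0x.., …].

t0 = [0xa6, 0xbb, 0x8b, 0x04, 0x59, 0x1b, 0x63, 0x45]
t1 = [0x0f, 0x59, 0xfc, 0x1b, 0xe4, 0x63, 0x85, 0x45]

RES = [ 0x0f  0x59  0xfc  0x1b  0xe4  0x63  0x85  0x45 ]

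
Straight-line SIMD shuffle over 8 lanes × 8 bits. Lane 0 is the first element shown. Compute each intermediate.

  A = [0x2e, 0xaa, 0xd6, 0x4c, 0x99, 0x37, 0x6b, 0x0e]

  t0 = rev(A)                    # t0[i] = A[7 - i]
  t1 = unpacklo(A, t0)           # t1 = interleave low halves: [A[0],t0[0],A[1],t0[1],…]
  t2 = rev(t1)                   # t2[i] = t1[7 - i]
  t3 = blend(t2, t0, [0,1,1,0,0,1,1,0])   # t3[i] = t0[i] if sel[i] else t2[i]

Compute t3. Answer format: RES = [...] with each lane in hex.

  t0: 0e 6b 37 99 4c d6 aa 2e
  t1: 2e 0e aa 6b d6 37 4c 99
  t2: 99 4c 37 d6 6b aa 0e 2e
  t3: 99 6b 37 d6 6b d6 aa 2e

RES = [ 0x99  0x6b  0x37  0xd6  0x6b  0xd6  0xaa  0x2e ]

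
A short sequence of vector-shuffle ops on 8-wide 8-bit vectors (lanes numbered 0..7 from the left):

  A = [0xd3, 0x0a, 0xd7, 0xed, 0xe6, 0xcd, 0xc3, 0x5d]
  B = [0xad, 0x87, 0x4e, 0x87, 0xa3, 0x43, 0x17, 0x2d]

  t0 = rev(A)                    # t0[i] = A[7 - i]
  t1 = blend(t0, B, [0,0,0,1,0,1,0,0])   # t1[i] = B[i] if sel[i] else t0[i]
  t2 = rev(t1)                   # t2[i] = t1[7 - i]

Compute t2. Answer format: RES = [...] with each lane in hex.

  t0: 5d c3 cd e6 ed d7 0a d3
  t1: 5d c3 cd 87 ed 43 0a d3
  t2: d3 0a 43 ed 87 cd c3 5d

RES = [ 0xd3  0x0a  0x43  0xed  0x87  0xcd  0xc3  0x5d ]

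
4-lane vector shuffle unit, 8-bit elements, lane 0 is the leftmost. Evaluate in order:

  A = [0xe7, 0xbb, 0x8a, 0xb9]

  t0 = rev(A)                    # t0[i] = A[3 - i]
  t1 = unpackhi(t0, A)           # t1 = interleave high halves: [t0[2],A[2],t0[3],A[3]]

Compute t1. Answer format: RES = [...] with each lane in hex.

t0 = [0xb9, 0x8a, 0xbb, 0xe7]
t1 = [0xbb, 0x8a, 0xe7, 0xb9]

RES = [0xbb, 0x8a, 0xe7, 0xb9]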